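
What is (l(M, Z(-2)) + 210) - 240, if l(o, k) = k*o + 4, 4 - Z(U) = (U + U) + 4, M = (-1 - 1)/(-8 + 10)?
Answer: -30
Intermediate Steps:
M = -1 (M = -2/2 = -2*½ = -1)
Z(U) = -2*U (Z(U) = 4 - ((U + U) + 4) = 4 - (2*U + 4) = 4 - (4 + 2*U) = 4 + (-4 - 2*U) = -2*U)
l(o, k) = 4 + k*o
(l(M, Z(-2)) + 210) - 240 = ((4 - 2*(-2)*(-1)) + 210) - 240 = ((4 + 4*(-1)) + 210) - 240 = ((4 - 4) + 210) - 240 = (0 + 210) - 240 = 210 - 240 = -30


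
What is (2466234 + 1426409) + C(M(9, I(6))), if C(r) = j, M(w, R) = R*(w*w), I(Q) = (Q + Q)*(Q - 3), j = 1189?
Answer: 3893832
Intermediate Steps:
I(Q) = 2*Q*(-3 + Q) (I(Q) = (2*Q)*(-3 + Q) = 2*Q*(-3 + Q))
M(w, R) = R*w²
C(r) = 1189
(2466234 + 1426409) + C(M(9, I(6))) = (2466234 + 1426409) + 1189 = 3892643 + 1189 = 3893832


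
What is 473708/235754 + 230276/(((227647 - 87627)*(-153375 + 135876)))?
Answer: 145078722589717/72205850453115 ≈ 2.0092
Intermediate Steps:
473708/235754 + 230276/(((227647 - 87627)*(-153375 + 135876))) = 473708*(1/235754) + 230276/((140020*(-17499))) = 236854/117877 + 230276/(-2450209980) = 236854/117877 + 230276*(-1/2450209980) = 236854/117877 - 57569/612552495 = 145078722589717/72205850453115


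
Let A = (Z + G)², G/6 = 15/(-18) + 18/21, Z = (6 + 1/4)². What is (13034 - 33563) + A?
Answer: -238234895/12544 ≈ -18992.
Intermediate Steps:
Z = 625/16 (Z = (6 + ¼)² = (25/4)² = 625/16 ≈ 39.063)
G = ⅐ (G = 6*(15/(-18) + 18/21) = 6*(15*(-1/18) + 18*(1/21)) = 6*(-⅚ + 6/7) = 6*(1/42) = ⅐ ≈ 0.14286)
A = 19280881/12544 (A = (625/16 + ⅐)² = (4391/112)² = 19280881/12544 ≈ 1537.1)
(13034 - 33563) + A = (13034 - 33563) + 19280881/12544 = -20529 + 19280881/12544 = -238234895/12544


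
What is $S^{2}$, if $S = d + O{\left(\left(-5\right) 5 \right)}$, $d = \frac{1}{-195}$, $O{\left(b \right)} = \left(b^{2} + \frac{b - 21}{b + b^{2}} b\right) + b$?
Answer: $\frac{24491311009}{67600} \approx 3.623 \cdot 10^{5}$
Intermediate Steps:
$O{\left(b \right)} = b + b^{2} + \frac{b \left(-21 + b\right)}{b + b^{2}}$ ($O{\left(b \right)} = \left(b^{2} + \frac{-21 + b}{b + b^{2}} b\right) + b = \left(b^{2} + \frac{b \left(-21 + b\right)}{b + b^{2}}\right) + b = b + b^{2} + \frac{b \left(-21 + b\right)}{b + b^{2}}$)
$d = - \frac{1}{195} \approx -0.0051282$
$S = \frac{156497}{260}$ ($S = - \frac{1}{195} + \frac{-21 + \left(\left(-5\right) 5\right)^{3} + 2 \left(\left(-5\right) 5\right) + 2 \left(\left(-5\right) 5\right)^{2}}{1 - 25} = - \frac{1}{195} + \frac{-21 + \left(-25\right)^{3} + 2 \left(-25\right) + 2 \left(-25\right)^{2}}{1 - 25} = - \frac{1}{195} + \frac{-21 - 15625 - 50 + 2 \cdot 625}{-24} = - \frac{1}{195} - \frac{-21 - 15625 - 50 + 1250}{24} = - \frac{1}{195} - - \frac{7223}{12} = - \frac{1}{195} + \frac{7223}{12} = \frac{156497}{260} \approx 601.91$)
$S^{2} = \left(\frac{156497}{260}\right)^{2} = \frac{24491311009}{67600}$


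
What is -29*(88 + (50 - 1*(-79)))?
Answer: -6293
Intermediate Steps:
-29*(88 + (50 - 1*(-79))) = -29*(88 + (50 + 79)) = -29*(88 + 129) = -29*217 = -6293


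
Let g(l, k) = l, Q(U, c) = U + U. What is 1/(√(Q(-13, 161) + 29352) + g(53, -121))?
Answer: -53/26517 + √29326/26517 ≈ 0.0044593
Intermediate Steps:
Q(U, c) = 2*U
1/(√(Q(-13, 161) + 29352) + g(53, -121)) = 1/(√(2*(-13) + 29352) + 53) = 1/(√(-26 + 29352) + 53) = 1/(√29326 + 53) = 1/(53 + √29326)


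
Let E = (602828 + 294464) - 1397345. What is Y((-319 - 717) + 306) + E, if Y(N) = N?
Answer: -500783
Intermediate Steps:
E = -500053 (E = 897292 - 1397345 = -500053)
Y((-319 - 717) + 306) + E = ((-319 - 717) + 306) - 500053 = (-1036 + 306) - 500053 = -730 - 500053 = -500783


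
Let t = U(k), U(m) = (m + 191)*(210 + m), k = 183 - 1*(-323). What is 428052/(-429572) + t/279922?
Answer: 695276425/884166569 ≈ 0.78636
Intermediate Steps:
k = 506 (k = 183 + 323 = 506)
U(m) = (191 + m)*(210 + m)
t = 499052 (t = 40110 + 506**2 + 401*506 = 40110 + 256036 + 202906 = 499052)
428052/(-429572) + t/279922 = 428052/(-429572) + 499052/279922 = 428052*(-1/429572) + 499052*(1/279922) = -107013/107393 + 14678/8233 = 695276425/884166569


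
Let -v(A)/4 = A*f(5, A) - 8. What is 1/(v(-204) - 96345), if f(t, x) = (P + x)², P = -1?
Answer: 1/34196087 ≈ 2.9243e-8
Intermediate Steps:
f(t, x) = (-1 + x)²
v(A) = 32 - 4*A*(-1 + A)² (v(A) = -4*(A*(-1 + A)² - 8) = -4*(-8 + A*(-1 + A)²) = 32 - 4*A*(-1 + A)²)
1/(v(-204) - 96345) = 1/((32 - 4*(-204)*(-1 - 204)²) - 96345) = 1/((32 - 4*(-204)*(-205)²) - 96345) = 1/((32 - 4*(-204)*42025) - 96345) = 1/((32 + 34292400) - 96345) = 1/(34292432 - 96345) = 1/34196087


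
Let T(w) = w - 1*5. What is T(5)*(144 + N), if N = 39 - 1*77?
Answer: 0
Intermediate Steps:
N = -38 (N = 39 - 77 = -38)
T(w) = -5 + w (T(w) = w - 5 = -5 + w)
T(5)*(144 + N) = (-5 + 5)*(144 - 38) = 0*106 = 0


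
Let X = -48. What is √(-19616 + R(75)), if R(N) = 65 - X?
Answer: 3*I*√2167 ≈ 139.65*I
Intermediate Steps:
R(N) = 113 (R(N) = 65 - 1*(-48) = 65 + 48 = 113)
√(-19616 + R(75)) = √(-19616 + 113) = √(-19503) = 3*I*√2167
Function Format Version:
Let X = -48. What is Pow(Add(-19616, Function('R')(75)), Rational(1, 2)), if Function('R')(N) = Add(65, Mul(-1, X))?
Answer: Mul(3, I, Pow(2167, Rational(1, 2))) ≈ Mul(139.65, I)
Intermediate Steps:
Function('R')(N) = 113 (Function('R')(N) = Add(65, Mul(-1, -48)) = Add(65, 48) = 113)
Pow(Add(-19616, Function('R')(75)), Rational(1, 2)) = Pow(Add(-19616, 113), Rational(1, 2)) = Pow(-19503, Rational(1, 2)) = Mul(3, I, Pow(2167, Rational(1, 2)))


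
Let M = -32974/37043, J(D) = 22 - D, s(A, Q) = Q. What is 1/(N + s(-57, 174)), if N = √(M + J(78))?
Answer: 3222741/561810625 - I*√78063751426/1123621250 ≈ 0.0057364 - 0.00024866*I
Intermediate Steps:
M = -32974/37043 (M = -32974*1/37043 = -32974/37043 ≈ -0.89015)
N = I*√78063751426/37043 (N = √(-32974/37043 + (22 - 1*78)) = √(-32974/37043 + (22 - 78)) = √(-32974/37043 - 56) = √(-2107382/37043) = I*√78063751426/37043 ≈ 7.5426*I)
1/(N + s(-57, 174)) = 1/(I*√78063751426/37043 + 174) = 1/(174 + I*√78063751426/37043)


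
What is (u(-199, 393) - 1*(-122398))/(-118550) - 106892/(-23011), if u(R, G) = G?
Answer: 9846502899/2727954050 ≈ 3.6095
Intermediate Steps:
(u(-199, 393) - 1*(-122398))/(-118550) - 106892/(-23011) = (393 - 1*(-122398))/(-118550) - 106892/(-23011) = (393 + 122398)*(-1/118550) - 106892*(-1/23011) = 122791*(-1/118550) + 106892/23011 = -122791/118550 + 106892/23011 = 9846502899/2727954050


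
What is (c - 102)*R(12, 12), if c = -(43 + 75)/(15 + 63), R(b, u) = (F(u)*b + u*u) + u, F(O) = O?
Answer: -403700/13 ≈ -31054.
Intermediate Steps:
R(b, u) = u + u² + b*u (R(b, u) = (u*b + u*u) + u = (b*u + u²) + u = (u² + b*u) + u = u + u² + b*u)
c = -59/39 (c = -118/78 = -1*59/39 = -59/39 ≈ -1.5128)
(c - 102)*R(12, 12) = (-59/39 - 102)*(12*(1 + 12 + 12)) = -16148*25/13 = -4037/39*300 = -403700/13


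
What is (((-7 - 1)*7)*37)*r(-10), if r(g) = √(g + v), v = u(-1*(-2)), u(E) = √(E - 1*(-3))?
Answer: -2072*I*√(10 - √5) ≈ -5773.4*I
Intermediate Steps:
u(E) = √(3 + E) (u(E) = √(E + 3) = √(3 + E))
v = √5 (v = √(3 - 1*(-2)) = √(3 + 2) = √5 ≈ 2.2361)
r(g) = √(g + √5)
(((-7 - 1)*7)*37)*r(-10) = (((-7 - 1)*7)*37)*√(-10 + √5) = (-8*7*37)*√(-10 + √5) = (-56*37)*√(-10 + √5) = -2072*√(-10 + √5)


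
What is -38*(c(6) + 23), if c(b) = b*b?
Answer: -2242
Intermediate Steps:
c(b) = b**2
-38*(c(6) + 23) = -38*(6**2 + 23) = -38*(36 + 23) = -38*59 = -2242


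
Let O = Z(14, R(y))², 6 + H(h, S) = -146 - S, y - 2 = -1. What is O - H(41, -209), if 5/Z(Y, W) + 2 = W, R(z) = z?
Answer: -32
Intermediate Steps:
y = 1 (y = 2 - 1 = 1)
Z(Y, W) = 5/(-2 + W)
H(h, S) = -152 - S (H(h, S) = -6 + (-146 - S) = -152 - S)
O = 25 (O = (5/(-2 + 1))² = (5/(-1))² = (5*(-1))² = (-5)² = 25)
O - H(41, -209) = 25 - (-152 - 1*(-209)) = 25 - (-152 + 209) = 25 - 1*57 = 25 - 57 = -32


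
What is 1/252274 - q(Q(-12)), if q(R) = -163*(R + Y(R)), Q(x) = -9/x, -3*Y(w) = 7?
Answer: -390646283/1513644 ≈ -258.08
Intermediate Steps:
Y(w) = -7/3 (Y(w) = -1/3*7 = -7/3)
q(R) = 1141/3 - 163*R (q(R) = -163*(R - 7/3) = -163*(-7/3 + R) = 1141/3 - 163*R)
1/252274 - q(Q(-12)) = 1/252274 - (1141/3 - (-1467)/(-12)) = 1/252274 - (1141/3 - (-1467)*(-1)/12) = 1/252274 - (1141/3 - 163*3/4) = 1/252274 - (1141/3 - 489/4) = 1/252274 - 1*3097/12 = 1/252274 - 3097/12 = -390646283/1513644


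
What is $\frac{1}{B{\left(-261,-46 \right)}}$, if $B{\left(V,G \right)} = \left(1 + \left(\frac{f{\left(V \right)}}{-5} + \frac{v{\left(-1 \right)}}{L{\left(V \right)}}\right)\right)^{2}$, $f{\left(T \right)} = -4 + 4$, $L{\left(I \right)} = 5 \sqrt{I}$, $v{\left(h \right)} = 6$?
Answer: $\frac{725 i}{20 \sqrt{29} + 721 i} \approx 0.9836 + 0.14693 i$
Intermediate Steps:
$f{\left(T \right)} = 0$
$B{\left(V,G \right)} = \left(1 + \frac{6}{5 \sqrt{V}}\right)^{2}$ ($B{\left(V,G \right)} = \left(1 + \left(\frac{0}{-5} + \frac{6}{5 \sqrt{V}}\right)\right)^{2} = \left(1 + \left(0 \left(- \frac{1}{5}\right) + 6 \frac{1}{5 \sqrt{V}}\right)\right)^{2} = \left(1 + \left(0 + \frac{6}{5 \sqrt{V}}\right)\right)^{2} = \left(1 + \frac{6}{5 \sqrt{V}}\right)^{2}$)
$\frac{1}{B{\left(-261,-46 \right)}} = \frac{1}{\frac{1}{25} \frac{1}{-261} \left(6 + 5 \sqrt{-261}\right)^{2}} = \frac{1}{\frac{1}{25} \left(- \frac{1}{261}\right) \left(6 + 5 \cdot 3 i \sqrt{29}\right)^{2}} = \frac{1}{\frac{1}{25} \left(- \frac{1}{261}\right) \left(6 + 15 i \sqrt{29}\right)^{2}} = \frac{1}{\left(- \frac{1}{6525}\right) \left(6 + 15 i \sqrt{29}\right)^{2}} = - \frac{6525}{\left(6 + 15 i \sqrt{29}\right)^{2}}$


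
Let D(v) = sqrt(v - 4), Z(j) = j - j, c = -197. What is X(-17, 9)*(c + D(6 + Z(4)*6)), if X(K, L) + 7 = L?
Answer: -394 + 2*sqrt(2) ≈ -391.17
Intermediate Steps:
X(K, L) = -7 + L
Z(j) = 0
D(v) = sqrt(-4 + v)
X(-17, 9)*(c + D(6 + Z(4)*6)) = (-7 + 9)*(-197 + sqrt(-4 + (6 + 0*6))) = 2*(-197 + sqrt(-4 + (6 + 0))) = 2*(-197 + sqrt(-4 + 6)) = 2*(-197 + sqrt(2)) = -394 + 2*sqrt(2)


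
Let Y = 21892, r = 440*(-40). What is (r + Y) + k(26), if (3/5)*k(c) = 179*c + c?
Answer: 12092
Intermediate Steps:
r = -17600
k(c) = 300*c (k(c) = 5*(179*c + c)/3 = 5*(180*c)/3 = 300*c)
(r + Y) + k(26) = (-17600 + 21892) + 300*26 = 4292 + 7800 = 12092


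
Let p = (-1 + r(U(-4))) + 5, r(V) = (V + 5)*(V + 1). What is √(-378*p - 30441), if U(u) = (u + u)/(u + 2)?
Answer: I*√48963 ≈ 221.28*I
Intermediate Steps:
U(u) = 2*u/(2 + u) (U(u) = (2*u)/(2 + u) = 2*u/(2 + u))
r(V) = (1 + V)*(5 + V) (r(V) = (5 + V)*(1 + V) = (1 + V)*(5 + V))
p = 49 (p = (-1 + (5 + (2*(-4)/(2 - 4))² + 6*(2*(-4)/(2 - 4)))) + 5 = (-1 + (5 + (2*(-4)/(-2))² + 6*(2*(-4)/(-2)))) + 5 = (-1 + (5 + (2*(-4)*(-½))² + 6*(2*(-4)*(-½)))) + 5 = (-1 + (5 + 4² + 6*4)) + 5 = (-1 + (5 + 16 + 24)) + 5 = (-1 + 45) + 5 = 44 + 5 = 49)
√(-378*p - 30441) = √(-378*49 - 30441) = √(-18522 - 30441) = √(-48963) = I*√48963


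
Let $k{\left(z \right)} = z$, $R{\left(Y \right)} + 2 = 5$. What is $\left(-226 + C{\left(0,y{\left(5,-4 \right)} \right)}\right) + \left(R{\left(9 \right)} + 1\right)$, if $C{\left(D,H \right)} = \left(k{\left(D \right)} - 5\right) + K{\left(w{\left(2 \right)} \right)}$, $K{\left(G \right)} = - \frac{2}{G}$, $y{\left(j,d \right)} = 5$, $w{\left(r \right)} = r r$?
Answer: $- \frac{455}{2} \approx -227.5$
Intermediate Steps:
$w{\left(r \right)} = r^{2}$
$R{\left(Y \right)} = 3$ ($R{\left(Y \right)} = -2 + 5 = 3$)
$C{\left(D,H \right)} = - \frac{11}{2} + D$ ($C{\left(D,H \right)} = \left(D - 5\right) - \frac{2}{2^{2}} = \left(-5 + D\right) - \frac{2}{4} = \left(-5 + D\right) - \frac{1}{2} = - \frac{11}{2} + D$)
$\left(-226 + C{\left(0,y{\left(5,-4 \right)} \right)}\right) + \left(R{\left(9 \right)} + 1\right) = \left(-226 + \left(- \frac{11}{2} + 0\right)\right) + \left(3 + 1\right) = \left(-226 - \frac{11}{2}\right) + 4 = - \frac{463}{2} + 4 = - \frac{455}{2}$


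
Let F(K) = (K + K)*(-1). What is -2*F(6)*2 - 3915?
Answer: -3867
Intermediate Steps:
F(K) = -2*K (F(K) = (2*K)*(-1) = -2*K)
-2*F(6)*2 - 3915 = -(-4)*6*2 - 3915 = -2*(-12)*2 - 3915 = 24*2 - 3915 = 48 - 3915 = -3867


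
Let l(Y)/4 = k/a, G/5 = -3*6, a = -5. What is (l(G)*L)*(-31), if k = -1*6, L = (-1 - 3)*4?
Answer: 11904/5 ≈ 2380.8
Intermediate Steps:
L = -16 (L = -4*4 = -16)
k = -6
G = -90 (G = 5*(-3*6) = 5*(-18) = -90)
l(Y) = 24/5 (l(Y) = 4*(-6/(-5)) = 4*(-6*(-⅕)) = 4*(6/5) = 24/5)
(l(G)*L)*(-31) = ((24/5)*(-16))*(-31) = -384/5*(-31) = 11904/5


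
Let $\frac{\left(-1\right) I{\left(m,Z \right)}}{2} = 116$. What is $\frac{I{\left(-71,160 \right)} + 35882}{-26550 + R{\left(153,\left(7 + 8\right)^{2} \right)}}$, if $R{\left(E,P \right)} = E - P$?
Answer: $- \frac{17825}{13311} \approx -1.3391$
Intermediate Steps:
$I{\left(m,Z \right)} = -232$ ($I{\left(m,Z \right)} = \left(-2\right) 116 = -232$)
$\frac{I{\left(-71,160 \right)} + 35882}{-26550 + R{\left(153,\left(7 + 8\right)^{2} \right)}} = \frac{-232 + 35882}{-26550 + \left(153 - \left(7 + 8\right)^{2}\right)} = \frac{35650}{-26550 + \left(153 - 15^{2}\right)} = \frac{35650}{-26550 + \left(153 - 225\right)} = \frac{35650}{-26550 - 72} = \frac{35650}{-26622} = 35650 \left(- \frac{1}{26622}\right) = - \frac{17825}{13311}$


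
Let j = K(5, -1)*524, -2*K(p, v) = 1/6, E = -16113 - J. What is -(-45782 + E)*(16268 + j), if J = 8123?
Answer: 3407986114/3 ≈ 1.1360e+9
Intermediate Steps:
E = -24236 (E = -16113 - 1*8123 = -16113 - 8123 = -24236)
K(p, v) = -1/12 (K(p, v) = -½/6 = -½*⅙ = -1/12)
j = -131/3 (j = -1/12*524 = -131/3 ≈ -43.667)
-(-45782 + E)*(16268 + j) = -(-45782 - 24236)*(16268 - 131/3) = -(-70018)*48673/3 = -1*(-3407986114/3) = 3407986114/3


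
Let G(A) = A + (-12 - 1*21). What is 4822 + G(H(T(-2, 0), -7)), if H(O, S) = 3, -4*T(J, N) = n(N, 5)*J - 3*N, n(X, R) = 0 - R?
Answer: 4792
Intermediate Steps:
n(X, R) = -R
T(J, N) = 3*N/4 + 5*J/4 (T(J, N) = -((-1*5)*J - 3*N)/4 = -(-5*J - 3*N)/4 = 3*N/4 + 5*J/4)
G(A) = -33 + A (G(A) = A + (-12 - 21) = A - 33 = -33 + A)
4822 + G(H(T(-2, 0), -7)) = 4822 + (-33 + 3) = 4822 - 30 = 4792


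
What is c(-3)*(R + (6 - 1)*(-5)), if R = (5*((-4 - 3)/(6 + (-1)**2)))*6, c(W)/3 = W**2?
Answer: -1485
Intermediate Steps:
c(W) = 3*W**2
R = -30 (R = (5*(-7/(6 + 1)))*6 = (5*(-7/7))*6 = (5*(-7*1/7))*6 = (5*(-1))*6 = -5*6 = -30)
c(-3)*(R + (6 - 1)*(-5)) = (3*(-3)**2)*(-30 + (6 - 1)*(-5)) = (3*9)*(-30 + 5*(-5)) = 27*(-30 - 25) = 27*(-55) = -1485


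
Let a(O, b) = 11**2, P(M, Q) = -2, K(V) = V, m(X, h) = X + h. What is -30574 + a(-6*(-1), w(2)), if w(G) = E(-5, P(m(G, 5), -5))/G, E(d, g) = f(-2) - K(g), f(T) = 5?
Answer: -30453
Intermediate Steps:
E(d, g) = 5 - g
w(G) = 7/G (w(G) = (5 - 1*(-2))/G = (5 + 2)/G = 7/G)
a(O, b) = 121
-30574 + a(-6*(-1), w(2)) = -30574 + 121 = -30453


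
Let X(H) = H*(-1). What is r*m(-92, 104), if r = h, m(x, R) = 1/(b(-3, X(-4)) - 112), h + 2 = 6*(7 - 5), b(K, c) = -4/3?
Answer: -3/34 ≈ -0.088235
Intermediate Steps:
X(H) = -H
b(K, c) = -4/3 (b(K, c) = -4*1/3 = -4/3)
h = 10 (h = -2 + 6*(7 - 5) = -2 + 6*2 = -2 + 12 = 10)
m(x, R) = -3/340 (m(x, R) = 1/(-4/3 - 112) = 1/(-340/3) = -3/340)
r = 10
r*m(-92, 104) = 10*(-3/340) = -3/34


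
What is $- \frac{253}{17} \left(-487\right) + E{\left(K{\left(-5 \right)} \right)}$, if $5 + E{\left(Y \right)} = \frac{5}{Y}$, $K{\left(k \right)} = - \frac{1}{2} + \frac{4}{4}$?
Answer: $\frac{123296}{17} \approx 7252.7$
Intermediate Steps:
$K{\left(k \right)} = \frac{1}{2}$ ($K{\left(k \right)} = \left(-1\right) \frac{1}{2} + 4 \cdot \frac{1}{4} = - \frac{1}{2} + 1 = \frac{1}{2}$)
$E{\left(Y \right)} = -5 + \frac{5}{Y}$
$- \frac{253}{17} \left(-487\right) + E{\left(K{\left(-5 \right)} \right)} = - \frac{253}{17} \left(-487\right) - \left(5 - 5 \frac{1}{\frac{1}{2}}\right) = \left(-253\right) \frac{1}{17} \left(-487\right) + \left(-5 + 5 \cdot 2\right) = \left(- \frac{253}{17}\right) \left(-487\right) + \left(-5 + 10\right) = \frac{123211}{17} + 5 = \frac{123296}{17}$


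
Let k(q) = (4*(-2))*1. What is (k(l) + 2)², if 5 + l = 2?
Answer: 36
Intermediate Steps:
l = -3 (l = -5 + 2 = -3)
k(q) = -8 (k(q) = -8*1 = -8)
(k(l) + 2)² = (-8 + 2)² = (-6)² = 36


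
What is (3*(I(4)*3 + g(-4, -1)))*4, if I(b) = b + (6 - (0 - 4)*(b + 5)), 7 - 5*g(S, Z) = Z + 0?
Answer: 8376/5 ≈ 1675.2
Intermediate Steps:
g(S, Z) = 7/5 - Z/5 (g(S, Z) = 7/5 - (Z + 0)/5 = 7/5 - Z/5)
I(b) = 26 + 5*b (I(b) = b + (6 - (-4)*(5 + b)) = b + (6 - (-20 - 4*b)) = b + (6 + (20 + 4*b)) = b + (26 + 4*b) = 26 + 5*b)
(3*(I(4)*3 + g(-4, -1)))*4 = (3*((26 + 5*4)*3 + (7/5 - ⅕*(-1))))*4 = (3*((26 + 20)*3 + (7/5 + ⅕)))*4 = (3*(46*3 + 8/5))*4 = (3*(138 + 8/5))*4 = (3*(698/5))*4 = (2094/5)*4 = 8376/5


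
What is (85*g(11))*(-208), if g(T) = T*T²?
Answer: -23532080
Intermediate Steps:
g(T) = T³
(85*g(11))*(-208) = (85*11³)*(-208) = (85*1331)*(-208) = 113135*(-208) = -23532080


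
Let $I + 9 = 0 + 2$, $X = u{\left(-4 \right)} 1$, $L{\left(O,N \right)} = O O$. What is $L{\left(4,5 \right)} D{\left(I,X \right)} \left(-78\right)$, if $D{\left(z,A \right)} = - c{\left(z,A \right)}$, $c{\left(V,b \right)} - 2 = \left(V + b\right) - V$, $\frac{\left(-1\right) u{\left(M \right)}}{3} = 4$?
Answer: $-12480$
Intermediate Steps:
$u{\left(M \right)} = -12$ ($u{\left(M \right)} = \left(-3\right) 4 = -12$)
$L{\left(O,N \right)} = O^{2}$
$c{\left(V,b \right)} = 2 + b$ ($c{\left(V,b \right)} = 2 + \left(\left(V + b\right) - V\right) = 2 + b$)
$X = -12$ ($X = \left(-12\right) 1 = -12$)
$I = -7$ ($I = -9 + \left(0 + 2\right) = -9 + 2 = -7$)
$D{\left(z,A \right)} = -2 - A$ ($D{\left(z,A \right)} = - (2 + A) = -2 - A$)
$L{\left(4,5 \right)} D{\left(I,X \right)} \left(-78\right) = 4^{2} \left(-2 - -12\right) \left(-78\right) = 16 \left(-2 + 12\right) \left(-78\right) = 16 \cdot 10 \left(-78\right) = 160 \left(-78\right) = -12480$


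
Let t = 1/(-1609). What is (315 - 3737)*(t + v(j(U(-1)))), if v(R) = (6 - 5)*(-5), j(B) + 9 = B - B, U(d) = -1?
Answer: 27533412/1609 ≈ 17112.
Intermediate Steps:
t = -1/1609 ≈ -0.00062150
j(B) = -9 (j(B) = -9 + (B - B) = -9 + 0 = -9)
v(R) = -5 (v(R) = 1*(-5) = -5)
(315 - 3737)*(t + v(j(U(-1)))) = (315 - 3737)*(-1/1609 - 5) = -3422*(-8046/1609) = 27533412/1609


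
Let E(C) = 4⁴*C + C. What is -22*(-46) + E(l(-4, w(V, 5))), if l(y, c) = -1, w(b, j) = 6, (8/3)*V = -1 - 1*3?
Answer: 755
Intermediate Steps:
V = -3/2 (V = 3*(-1 - 1*3)/8 = 3*(-1 - 3)/8 = (3/8)*(-4) = -3/2 ≈ -1.5000)
E(C) = 257*C (E(C) = 256*C + C = 257*C)
-22*(-46) + E(l(-4, w(V, 5))) = -22*(-46) + 257*(-1) = 1012 - 257 = 755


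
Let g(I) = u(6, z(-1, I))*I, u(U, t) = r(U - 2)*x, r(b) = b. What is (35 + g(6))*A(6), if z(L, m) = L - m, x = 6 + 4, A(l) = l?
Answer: 1650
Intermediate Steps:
x = 10
u(U, t) = -20 + 10*U (u(U, t) = (U - 2)*10 = (-2 + U)*10 = -20 + 10*U)
g(I) = 40*I (g(I) = (-20 + 10*6)*I = (-20 + 60)*I = 40*I)
(35 + g(6))*A(6) = (35 + 40*6)*6 = (35 + 240)*6 = 275*6 = 1650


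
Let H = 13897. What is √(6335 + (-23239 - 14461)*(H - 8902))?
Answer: I*√188305165 ≈ 13722.0*I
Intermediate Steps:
√(6335 + (-23239 - 14461)*(H - 8902)) = √(6335 + (-23239 - 14461)*(13897 - 8902)) = √(6335 - 37700*4995) = √(6335 - 188311500) = √(-188305165) = I*√188305165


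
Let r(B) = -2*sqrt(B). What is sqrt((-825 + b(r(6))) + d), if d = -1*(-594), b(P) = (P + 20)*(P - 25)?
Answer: sqrt(-707 + 10*sqrt(6)) ≈ 26.125*I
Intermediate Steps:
b(P) = (-25 + P)*(20 + P) (b(P) = (20 + P)*(-25 + P) = (-25 + P)*(20 + P))
d = 594
sqrt((-825 + b(r(6))) + d) = sqrt((-825 + (-500 + (-2*sqrt(6))**2 - (-10)*sqrt(6))) + 594) = sqrt((-825 + (-500 + 24 + 10*sqrt(6))) + 594) = sqrt((-825 + (-476 + 10*sqrt(6))) + 594) = sqrt((-1301 + 10*sqrt(6)) + 594) = sqrt(-707 + 10*sqrt(6))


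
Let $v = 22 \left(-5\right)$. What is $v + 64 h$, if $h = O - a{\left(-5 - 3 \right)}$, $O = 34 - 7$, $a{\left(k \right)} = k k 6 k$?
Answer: $198226$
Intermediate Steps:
$a{\left(k \right)} = 6 k^{3}$ ($a{\left(k \right)} = k^{2} \cdot 6 k = 6 k^{2} k = 6 k^{3}$)
$O = 27$
$h = 3099$ ($h = 27 - 6 \left(-5 - 3\right)^{3} = 27 - 6 \left(-8\right)^{3} = 27 - 6 \left(-512\right) = 27 - -3072 = 27 + 3072 = 3099$)
$v = -110$
$v + 64 h = -110 + 64 \cdot 3099 = -110 + 198336 = 198226$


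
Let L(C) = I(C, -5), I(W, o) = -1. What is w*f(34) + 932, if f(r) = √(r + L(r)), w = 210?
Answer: 932 + 210*√33 ≈ 2138.4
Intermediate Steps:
L(C) = -1
f(r) = √(-1 + r) (f(r) = √(r - 1) = √(-1 + r))
w*f(34) + 932 = 210*√(-1 + 34) + 932 = 210*√33 + 932 = 932 + 210*√33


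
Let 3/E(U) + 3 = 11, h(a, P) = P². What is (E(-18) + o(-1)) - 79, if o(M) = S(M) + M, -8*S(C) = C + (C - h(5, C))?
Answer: -317/4 ≈ -79.250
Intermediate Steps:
E(U) = 3/8 (E(U) = 3/(-3 + 11) = 3/8)
S(C) = -C/4 + C²/8 (S(C) = -(C + (C - C²))/8 = -(-C² + 2*C)/8 = -C/4 + C²/8)
o(M) = M + M*(-2 + M)/8 (o(M) = M*(-2 + M)/8 + M = M + M*(-2 + M)/8)
(E(-18) + o(-1)) - 79 = (3/8 + (⅛)*(-1)*(6 - 1)) - 79 = (3/8 + (⅛)*(-1)*5) - 79 = (3/8 - 5/8) - 79 = -¼ - 79 = -317/4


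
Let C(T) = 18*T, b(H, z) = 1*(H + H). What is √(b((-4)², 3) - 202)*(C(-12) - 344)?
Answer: -560*I*√170 ≈ -7301.5*I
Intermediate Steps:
b(H, z) = 2*H (b(H, z) = 1*(2*H) = 2*H)
√(b((-4)², 3) - 202)*(C(-12) - 344) = √(2*(-4)² - 202)*(18*(-12) - 344) = √(2*16 - 202)*(-216 - 344) = √(32 - 202)*(-560) = √(-170)*(-560) = (I*√170)*(-560) = -560*I*√170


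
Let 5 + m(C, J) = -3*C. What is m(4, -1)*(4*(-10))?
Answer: 680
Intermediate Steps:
m(C, J) = -5 - 3*C
m(4, -1)*(4*(-10)) = (-5 - 3*4)*(4*(-10)) = (-5 - 12)*(-40) = -17*(-40) = 680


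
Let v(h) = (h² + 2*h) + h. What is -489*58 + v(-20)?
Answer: -28022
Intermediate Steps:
v(h) = h² + 3*h
-489*58 + v(-20) = -489*58 - 20*(3 - 20) = -28362 - 20*(-17) = -28362 + 340 = -28022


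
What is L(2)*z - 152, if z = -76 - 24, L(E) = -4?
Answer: 248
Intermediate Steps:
z = -100
L(2)*z - 152 = -4*(-100) - 152 = 400 - 152 = 248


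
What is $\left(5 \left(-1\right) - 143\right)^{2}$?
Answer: $21904$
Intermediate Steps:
$\left(5 \left(-1\right) - 143\right)^{2} = \left(-5 - 143\right)^{2} = \left(-148\right)^{2} = 21904$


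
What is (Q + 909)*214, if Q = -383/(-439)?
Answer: 85478876/439 ≈ 1.9471e+5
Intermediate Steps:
Q = 383/439 (Q = -383*(-1/439) = 383/439 ≈ 0.87244)
(Q + 909)*214 = (383/439 + 909)*214 = (399434/439)*214 = 85478876/439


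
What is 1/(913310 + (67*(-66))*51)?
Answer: 1/687788 ≈ 1.4539e-6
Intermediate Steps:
1/(913310 + (67*(-66))*51) = 1/(913310 - 4422*51) = 1/(913310 - 225522) = 1/687788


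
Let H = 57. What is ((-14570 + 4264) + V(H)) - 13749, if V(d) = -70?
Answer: -24125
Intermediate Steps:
((-14570 + 4264) + V(H)) - 13749 = ((-14570 + 4264) - 70) - 13749 = (-10306 - 70) - 13749 = -10376 - 13749 = -24125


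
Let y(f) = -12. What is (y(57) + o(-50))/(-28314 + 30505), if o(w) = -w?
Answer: 38/2191 ≈ 0.017344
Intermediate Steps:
(y(57) + o(-50))/(-28314 + 30505) = (-12 - 1*(-50))/(-28314 + 30505) = (-12 + 50)/2191 = 38*(1/2191) = 38/2191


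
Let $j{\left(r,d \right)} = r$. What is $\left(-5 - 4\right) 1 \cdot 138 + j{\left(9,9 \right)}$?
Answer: $-1233$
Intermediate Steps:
$\left(-5 - 4\right) 1 \cdot 138 + j{\left(9,9 \right)} = \left(-5 - 4\right) 1 \cdot 138 + 9 = \left(-9\right) 1 \cdot 138 + 9 = \left(-9\right) 138 + 9 = -1242 + 9 = -1233$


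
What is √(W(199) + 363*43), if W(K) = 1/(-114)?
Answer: 5*√8114178/114 ≈ 124.94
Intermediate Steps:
W(K) = -1/114
√(W(199) + 363*43) = √(-1/114 + 363*43) = √(-1/114 + 15609) = √(1779425/114) = 5*√8114178/114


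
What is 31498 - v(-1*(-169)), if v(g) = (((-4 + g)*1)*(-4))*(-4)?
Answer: 28858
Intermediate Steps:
v(g) = -64 + 16*g (v(g) = ((-4 + g)*(-4))*(-4) = (16 - 4*g)*(-4) = -64 + 16*g)
31498 - v(-1*(-169)) = 31498 - (-64 + 16*(-1*(-169))) = 31498 - (-64 + 16*169) = 31498 - (-64 + 2704) = 31498 - 1*2640 = 31498 - 2640 = 28858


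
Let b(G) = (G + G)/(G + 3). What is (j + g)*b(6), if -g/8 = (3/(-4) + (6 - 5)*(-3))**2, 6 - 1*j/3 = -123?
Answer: 366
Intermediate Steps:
b(G) = 2*G/(3 + G) (b(G) = (2*G)/(3 + G) = 2*G/(3 + G))
j = 387 (j = 18 - 3*(-123) = 18 + 369 = 387)
g = -225/2 (g = -8*(3/(-4) + (6 - 5)*(-3))**2 = -8*(3*(-1/4) + 1*(-3))**2 = -8*(-3/4 - 3)**2 = -8*(-15/4)**2 = -8*225/16 = -225/2 ≈ -112.50)
(j + g)*b(6) = (387 - 225/2)*(2*6/(3 + 6)) = 549*(2*6/9)/2 = 549*(2*6*(1/9))/2 = (549/2)*(4/3) = 366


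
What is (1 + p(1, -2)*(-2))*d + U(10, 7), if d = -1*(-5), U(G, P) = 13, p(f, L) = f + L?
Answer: 28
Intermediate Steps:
p(f, L) = L + f
d = 5
(1 + p(1, -2)*(-2))*d + U(10, 7) = (1 + (-2 + 1)*(-2))*5 + 13 = (1 - 1*(-2))*5 + 13 = (1 + 2)*5 + 13 = 3*5 + 13 = 15 + 13 = 28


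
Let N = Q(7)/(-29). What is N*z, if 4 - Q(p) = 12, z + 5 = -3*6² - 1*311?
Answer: -3392/29 ≈ -116.97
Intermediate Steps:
z = -424 (z = -5 + (-3*6² - 1*311) = -5 + (-3*36 - 311) = -5 + (-108 - 311) = -5 - 419 = -424)
Q(p) = -8 (Q(p) = 4 - 1*12 = 4 - 12 = -8)
N = 8/29 (N = -8/(-29) = -8*(-1/29) = 8/29 ≈ 0.27586)
N*z = (8/29)*(-424) = -3392/29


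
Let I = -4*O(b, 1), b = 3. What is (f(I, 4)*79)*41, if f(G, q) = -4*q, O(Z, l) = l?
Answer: -51824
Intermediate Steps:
I = -4 (I = -4*1 = -4)
(f(I, 4)*79)*41 = (-4*4*79)*41 = -16*79*41 = -1264*41 = -51824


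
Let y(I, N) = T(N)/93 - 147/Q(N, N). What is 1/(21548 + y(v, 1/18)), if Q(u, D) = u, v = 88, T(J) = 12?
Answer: 31/585966 ≈ 5.2904e-5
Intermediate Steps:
y(I, N) = 4/31 - 147/N (y(I, N) = 12/93 - 147/N = 12*(1/93) - 147/N = 4/31 - 147/N)
1/(21548 + y(v, 1/18)) = 1/(21548 + (4/31 - 147/(1/18))) = 1/(21548 + (4/31 - 147/1/18)) = 1/(21548 + (4/31 - 147*18)) = 1/(21548 + (4/31 - 2646)) = 1/(21548 - 82022/31) = 1/(585966/31) = 31/585966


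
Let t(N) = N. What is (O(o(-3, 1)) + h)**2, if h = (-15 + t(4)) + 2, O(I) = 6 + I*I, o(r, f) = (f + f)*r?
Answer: 1089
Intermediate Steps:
o(r, f) = 2*f*r (o(r, f) = (2*f)*r = 2*f*r)
O(I) = 6 + I**2
h = -9 (h = (-15 + 4) + 2 = -11 + 2 = -9)
(O(o(-3, 1)) + h)**2 = ((6 + (2*1*(-3))**2) - 9)**2 = ((6 + (-6)**2) - 9)**2 = ((6 + 36) - 9)**2 = (42 - 9)**2 = 33**2 = 1089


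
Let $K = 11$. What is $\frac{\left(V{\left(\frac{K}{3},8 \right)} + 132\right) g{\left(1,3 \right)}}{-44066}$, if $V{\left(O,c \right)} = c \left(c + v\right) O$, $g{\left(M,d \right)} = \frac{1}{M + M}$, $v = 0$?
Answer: $- \frac{25}{6009} \approx -0.0041604$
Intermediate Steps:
$g{\left(M,d \right)} = \frac{1}{2 M}$
$V{\left(O,c \right)} = O c^{2}$ ($V{\left(O,c \right)} = c \left(c + 0\right) O = c c O = c O c = O c^{2}$)
$\frac{\left(V{\left(\frac{K}{3},8 \right)} + 132\right) g{\left(1,3 \right)}}{-44066} = \frac{\left(\frac{11}{3} \cdot 8^{2} + 132\right) \frac{1}{2 \cdot 1}}{-44066} = \left(11 \cdot \frac{1}{3} \cdot 64 + 132\right) \frac{1}{2} \cdot 1 \left(- \frac{1}{44066}\right) = \left(\frac{11}{3} \cdot 64 + 132\right) \frac{1}{2} \left(- \frac{1}{44066}\right) = \left(\frac{704}{3} + 132\right) \frac{1}{2} \left(- \frac{1}{44066}\right) = \frac{1100}{3} \cdot \frac{1}{2} \left(- \frac{1}{44066}\right) = \frac{550}{3} \left(- \frac{1}{44066}\right) = - \frac{25}{6009}$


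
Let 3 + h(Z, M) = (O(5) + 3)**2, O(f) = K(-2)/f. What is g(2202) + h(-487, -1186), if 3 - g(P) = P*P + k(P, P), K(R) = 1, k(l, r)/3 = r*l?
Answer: -484880144/25 ≈ -1.9395e+7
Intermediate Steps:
k(l, r) = 3*l*r (k(l, r) = 3*(r*l) = 3*(l*r) = 3*l*r)
O(f) = 1/f
h(Z, M) = 181/25 (h(Z, M) = -3 + (1/5 + 3)**2 = -3 + (16/5)**2 = -3 + 256/25 = 181/25)
g(P) = 3 - 4*P**2 (g(P) = 3 - (P*P + 3*P*P) = 3 - (P**2 + 3*P**2) = 3 - 4*P**2)
g(2202) + h(-487, -1186) = (3 - 4*2202**2) + 181/25 = (3 - 4*4848804) + 181/25 = (3 - 19395216) + 181/25 = -19395213 + 181/25 = -484880144/25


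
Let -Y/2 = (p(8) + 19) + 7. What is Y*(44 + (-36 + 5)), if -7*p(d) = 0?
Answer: -676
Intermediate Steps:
p(d) = 0 (p(d) = -⅐*0 = 0)
Y = -52 (Y = -2*((0 + 19) + 7) = -2*(19 + 7) = -2*26 = -52)
Y*(44 + (-36 + 5)) = -52*(44 + (-36 + 5)) = -52*(44 - 31) = -52*13 = -676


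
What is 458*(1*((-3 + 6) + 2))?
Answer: 2290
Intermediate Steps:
458*(1*((-3 + 6) + 2)) = 458*(1*(3 + 2)) = 458*(1*5) = 458*5 = 2290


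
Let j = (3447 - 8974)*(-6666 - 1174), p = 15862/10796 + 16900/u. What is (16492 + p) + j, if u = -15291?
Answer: 3577993605731417/82540818 ≈ 4.3348e+7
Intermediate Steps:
p = 30046721/82540818 (p = 15862/10796 + 16900/(-15291) = 15862*(1/10796) + 16900*(-1/15291) = 7931/5398 - 16900/15291 = 30046721/82540818 ≈ 0.36402)
j = 43331680 (j = -5527*(-7840) = 43331680)
(16492 + p) + j = (16492 + 30046721/82540818) + 43331680 = 1361293217177/82540818 + 43331680 = 3577993605731417/82540818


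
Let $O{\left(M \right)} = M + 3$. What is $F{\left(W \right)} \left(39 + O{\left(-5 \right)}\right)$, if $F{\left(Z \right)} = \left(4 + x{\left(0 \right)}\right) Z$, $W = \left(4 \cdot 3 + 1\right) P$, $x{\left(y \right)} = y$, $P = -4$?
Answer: $-7696$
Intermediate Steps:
$W = -52$ ($W = \left(4 \cdot 3 + 1\right) \left(-4\right) = \left(12 + 1\right) \left(-4\right) = 13 \left(-4\right) = -52$)
$O{\left(M \right)} = 3 + M$
$F{\left(Z \right)} = 4 Z$ ($F{\left(Z \right)} = \left(4 + 0\right) Z = 4 Z$)
$F{\left(W \right)} \left(39 + O{\left(-5 \right)}\right) = 4 \left(-52\right) \left(39 + \left(3 - 5\right)\right) = - 208 \left(39 - 2\right) = \left(-208\right) 37 = -7696$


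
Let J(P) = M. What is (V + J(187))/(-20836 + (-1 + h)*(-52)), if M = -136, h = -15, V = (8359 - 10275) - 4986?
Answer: 1173/3334 ≈ 0.35183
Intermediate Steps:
V = -6902 (V = -1916 - 4986 = -6902)
J(P) = -136
(V + J(187))/(-20836 + (-1 + h)*(-52)) = (-6902 - 136)/(-20836 + (-1 - 15)*(-52)) = -7038/(-20836 - 16*(-52)) = -7038/(-20836 + 832) = -7038/(-20004) = -7038*(-1/20004) = 1173/3334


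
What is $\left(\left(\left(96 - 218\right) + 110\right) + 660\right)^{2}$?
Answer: $419904$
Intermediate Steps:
$\left(\left(\left(96 - 218\right) + 110\right) + 660\right)^{2} = \left(\left(-122 + 110\right) + 660\right)^{2} = \left(-12 + 660\right)^{2} = 648^{2} = 419904$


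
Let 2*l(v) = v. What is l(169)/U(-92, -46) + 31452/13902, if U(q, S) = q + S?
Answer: 1055219/639492 ≈ 1.6501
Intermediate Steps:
l(v) = v/2
U(q, S) = S + q
l(169)/U(-92, -46) + 31452/13902 = ((½)*169)/(-46 - 92) + 31452/13902 = (169/2)/(-138) + 31452*(1/13902) = (169/2)*(-1/138) + 5242/2317 = -169/276 + 5242/2317 = 1055219/639492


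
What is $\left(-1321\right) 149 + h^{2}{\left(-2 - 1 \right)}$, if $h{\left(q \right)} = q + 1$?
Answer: $-196825$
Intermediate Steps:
$h{\left(q \right)} = 1 + q$
$\left(-1321\right) 149 + h^{2}{\left(-2 - 1 \right)} = \left(-1321\right) 149 + \left(1 - 3\right)^{2} = -196829 + \left(1 - 3\right)^{2} = -196829 + \left(-2\right)^{2} = -196829 + 4 = -196825$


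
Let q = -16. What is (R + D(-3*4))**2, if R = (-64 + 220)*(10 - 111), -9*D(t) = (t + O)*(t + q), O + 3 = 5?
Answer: 20187863056/81 ≈ 2.4923e+8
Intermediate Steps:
O = 2 (O = -3 + 5 = 2)
D(t) = -(-16 + t)*(2 + t)/9 (D(t) = -(t + 2)*(t - 16)/9 = -(2 + t)*(-16 + t)/9 = -(-16 + t)*(2 + t)/9)
R = -15756 (R = 156*(-101) = -15756)
(R + D(-3*4))**2 = (-15756 + (32/9 - (-3*4)**2/9 + 14*(-3*4)/9))**2 = (-15756 + (32/9 - 1/9*(-12)**2 + (14/9)*(-12)))**2 = (-15756 + (32/9 - 1/9*144 - 56/3))**2 = (-15756 + (32/9 - 16 - 56/3))**2 = (-15756 - 280/9)**2 = (-142084/9)**2 = 20187863056/81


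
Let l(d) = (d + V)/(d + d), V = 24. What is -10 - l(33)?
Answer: -239/22 ≈ -10.864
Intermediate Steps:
l(d) = (24 + d)/(2*d) (l(d) = (d + 24)/(d + d) = (24 + d)/((2*d)) = (24 + d)*(1/(2*d)) = (24 + d)/(2*d))
-10 - l(33) = -10 - (24 + 33)/(2*33) = -10 - 57/(2*33) = -10 - 1*19/22 = -10 - 19/22 = -239/22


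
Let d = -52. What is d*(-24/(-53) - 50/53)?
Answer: 1352/53 ≈ 25.509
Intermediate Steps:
d*(-24/(-53) - 50/53) = -52*(-24/(-53) - 50/53) = -52*(-24*(-1/53) - 50*1/53) = -52*(24/53 - 50/53) = -52*(-26/53) = 1352/53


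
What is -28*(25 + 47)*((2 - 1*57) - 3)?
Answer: 116928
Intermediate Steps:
-28*(25 + 47)*((2 - 1*57) - 3) = -2016*((2 - 57) - 3) = -2016*(-55 - 3) = -2016*(-58) = -28*(-4176) = 116928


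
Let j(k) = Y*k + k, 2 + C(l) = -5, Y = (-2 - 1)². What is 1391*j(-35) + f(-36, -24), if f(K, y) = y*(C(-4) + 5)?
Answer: -486802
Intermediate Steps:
Y = 9 (Y = (-3)² = 9)
C(l) = -7 (C(l) = -2 - 5 = -7)
f(K, y) = -2*y (f(K, y) = y*(-7 + 5) = y*(-2) = -2*y)
j(k) = 10*k (j(k) = 9*k + k = 10*k)
1391*j(-35) + f(-36, -24) = 1391*(10*(-35)) - 2*(-24) = 1391*(-350) + 48 = -486850 + 48 = -486802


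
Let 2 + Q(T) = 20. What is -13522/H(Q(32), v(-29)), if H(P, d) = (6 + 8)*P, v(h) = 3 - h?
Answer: -6761/126 ≈ -53.659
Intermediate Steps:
Q(T) = 18 (Q(T) = -2 + 20 = 18)
H(P, d) = 14*P
-13522/H(Q(32), v(-29)) = -13522/(14*18) = -13522/252 = -13522*1/252 = -6761/126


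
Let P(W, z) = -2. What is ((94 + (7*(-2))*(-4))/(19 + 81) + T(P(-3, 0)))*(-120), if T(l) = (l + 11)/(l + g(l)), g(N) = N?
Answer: 90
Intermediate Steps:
T(l) = (11 + l)/(2*l) (T(l) = (l + 11)/(l + l) = (11 + l)/((2*l)) = (11 + l)*(1/(2*l)) = (11 + l)/(2*l))
((94 + (7*(-2))*(-4))/(19 + 81) + T(P(-3, 0)))*(-120) = ((94 + (7*(-2))*(-4))/(19 + 81) + (½)*(11 - 2)/(-2))*(-120) = ((94 - 14*(-4))/100 + (½)*(-½)*9)*(-120) = ((94 + 56)*(1/100) - 9/4)*(-120) = (150*(1/100) - 9/4)*(-120) = (3/2 - 9/4)*(-120) = -¾*(-120) = 90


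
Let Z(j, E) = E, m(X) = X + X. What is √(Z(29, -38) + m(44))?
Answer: 5*√2 ≈ 7.0711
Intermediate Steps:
m(X) = 2*X
√(Z(29, -38) + m(44)) = √(-38 + 2*44) = √(-38 + 88) = √50 = 5*√2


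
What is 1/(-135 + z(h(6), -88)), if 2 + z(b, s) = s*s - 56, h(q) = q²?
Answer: 1/7551 ≈ 0.00013243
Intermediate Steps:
z(b, s) = -58 + s² (z(b, s) = -2 + (s*s - 56) = -2 + (s² - 56) = -2 + (-56 + s²) = -58 + s²)
1/(-135 + z(h(6), -88)) = 1/(-135 + (-58 + (-88)²)) = 1/(-135 + (-58 + 7744)) = 1/(-135 + 7686) = 1/7551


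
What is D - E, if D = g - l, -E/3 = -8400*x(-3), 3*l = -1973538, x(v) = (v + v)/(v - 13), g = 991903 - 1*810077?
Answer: 830222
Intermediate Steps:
g = 181826 (g = 991903 - 810077 = 181826)
x(v) = 2*v/(-13 + v) (x(v) = (2*v)/(-13 + v) = 2*v/(-13 + v))
l = -657846 (l = (⅓)*(-1973538) = -657846)
E = 9450 (E = -(-25200)*2*(-3)/(-13 - 3) = -(-25200)*2*(-3)/(-16) = -(-25200)*2*(-3)*(-1/16) = -(-25200)*3/8 = -3*(-3150) = 9450)
D = 839672 (D = 181826 - 1*(-657846) = 181826 + 657846 = 839672)
D - E = 839672 - 1*9450 = 839672 - 9450 = 830222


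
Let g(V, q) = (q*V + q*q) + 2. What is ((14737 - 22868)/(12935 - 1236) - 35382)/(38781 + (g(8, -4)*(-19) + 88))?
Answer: -413942149/457840365 ≈ -0.90412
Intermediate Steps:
g(V, q) = 2 + q**2 + V*q (g(V, q) = (V*q + q**2) + 2 = (q**2 + V*q) + 2 = 2 + q**2 + V*q)
((14737 - 22868)/(12935 - 1236) - 35382)/(38781 + (g(8, -4)*(-19) + 88)) = ((14737 - 22868)/(12935 - 1236) - 35382)/(38781 + ((2 + (-4)**2 + 8*(-4))*(-19) + 88)) = (-8131/11699 - 35382)/(38781 + ((2 + 16 - 32)*(-19) + 88)) = (-8131*1/11699 - 35382)/(38781 + (-14*(-19) + 88)) = (-8131/11699 - 35382)/(38781 + (266 + 88)) = -413942149/(11699*(38781 + 354)) = -413942149/11699/39135 = -413942149/11699*1/39135 = -413942149/457840365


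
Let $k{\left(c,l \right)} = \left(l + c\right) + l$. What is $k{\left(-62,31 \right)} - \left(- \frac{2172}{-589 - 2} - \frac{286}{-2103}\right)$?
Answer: $- \frac{1578914}{414291} \approx -3.8111$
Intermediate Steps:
$k{\left(c,l \right)} = c + 2 l$ ($k{\left(c,l \right)} = \left(c + l\right) + l = c + 2 l$)
$k{\left(-62,31 \right)} - \left(- \frac{2172}{-589 - 2} - \frac{286}{-2103}\right) = \left(-62 + 2 \cdot 31\right) - \left(- \frac{2172}{-589 - 2} - \frac{286}{-2103}\right) = \left(-62 + 62\right) - \left(- \frac{2172}{-589 - 2} - - \frac{286}{2103}\right) = 0 - \left(- \frac{2172}{-591} + \frac{286}{2103}\right) = 0 - \left(\left(-2172\right) \left(- \frac{1}{591}\right) + \frac{286}{2103}\right) = 0 - \left(\frac{724}{197} + \frac{286}{2103}\right) = 0 - \frac{1578914}{414291} = - \frac{1578914}{414291}$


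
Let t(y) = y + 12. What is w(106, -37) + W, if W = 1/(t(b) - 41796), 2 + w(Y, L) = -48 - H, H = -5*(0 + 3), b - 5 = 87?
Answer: -1459221/41692 ≈ -35.000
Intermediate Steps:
b = 92 (b = 5 + 87 = 92)
t(y) = 12 + y
H = -15 (H = -5*3 = -15)
w(Y, L) = -35 (w(Y, L) = -2 + (-48 - 1*(-15)) = -2 + (-48 + 15) = -2 - 33 = -35)
W = -1/41692 (W = 1/((12 + 92) - 41796) = 1/(104 - 41796) = 1/(-41692) = -1/41692 ≈ -2.3985e-5)
w(106, -37) + W = -35 - 1/41692 = -1459221/41692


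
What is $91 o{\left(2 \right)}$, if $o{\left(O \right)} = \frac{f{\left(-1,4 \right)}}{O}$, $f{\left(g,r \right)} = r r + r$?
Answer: $910$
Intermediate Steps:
$f{\left(g,r \right)} = r + r^{2}$ ($f{\left(g,r \right)} = r^{2} + r = r + r^{2}$)
$o{\left(O \right)} = \frac{20}{O}$ ($o{\left(O \right)} = \frac{4 \left(1 + 4\right)}{O} = \frac{4 \cdot 5}{O} = \frac{20}{O}$)
$91 o{\left(2 \right)} = 91 \cdot \frac{20}{2} = 91 \cdot 20 \cdot \frac{1}{2} = 91 \cdot 10 = 910$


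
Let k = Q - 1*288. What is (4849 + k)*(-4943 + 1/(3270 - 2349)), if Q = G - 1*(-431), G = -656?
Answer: -19739648672/921 ≈ -2.1433e+7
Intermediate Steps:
Q = -225 (Q = -656 - 1*(-431) = -656 + 431 = -225)
k = -513 (k = -225 - 1*288 = -225 - 288 = -513)
(4849 + k)*(-4943 + 1/(3270 - 2349)) = (4849 - 513)*(-4943 + 1/(3270 - 2349)) = 4336*(-4943 + 1/921) = 4336*(-4552502/921) = -19739648672/921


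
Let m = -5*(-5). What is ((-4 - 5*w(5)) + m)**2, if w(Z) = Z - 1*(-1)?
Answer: 81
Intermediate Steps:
w(Z) = 1 + Z (w(Z) = Z + 1 = 1 + Z)
m = 25
((-4 - 5*w(5)) + m)**2 = ((-4 - 5*(1 + 5)) + 25)**2 = ((-4 - 5*6) + 25)**2 = ((-4 - 30) + 25)**2 = (-34 + 25)**2 = (-9)**2 = 81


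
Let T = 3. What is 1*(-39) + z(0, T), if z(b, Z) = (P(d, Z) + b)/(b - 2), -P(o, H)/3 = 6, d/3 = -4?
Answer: -30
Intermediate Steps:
d = -12 (d = 3*(-4) = -12)
P(o, H) = -18 (P(o, H) = -3*6 = -18)
z(b, Z) = (-18 + b)/(-2 + b) (z(b, Z) = (-18 + b)/(b - 2) = (-18 + b)/(-2 + b))
1*(-39) + z(0, T) = 1*(-39) + (-18 + 0)/(-2 + 0) = -39 - 18/(-2) = -39 - ½*(-18) = -39 + 9 = -30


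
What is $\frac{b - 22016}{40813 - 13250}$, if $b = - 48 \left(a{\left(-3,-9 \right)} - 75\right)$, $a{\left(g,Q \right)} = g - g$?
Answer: $- \frac{18416}{27563} \approx -0.66814$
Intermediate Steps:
$a{\left(g,Q \right)} = 0$
$b = 3600$ ($b = - 48 \left(0 - 75\right) = \left(-48\right) \left(-75\right) = 3600$)
$\frac{b - 22016}{40813 - 13250} = \frac{3600 - 22016}{40813 - 13250} = - \frac{18416}{27563}$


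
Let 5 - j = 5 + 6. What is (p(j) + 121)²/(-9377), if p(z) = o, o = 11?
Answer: -17424/9377 ≈ -1.8582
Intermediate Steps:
j = -6 (j = 5 - (5 + 6) = 5 - 1*11 = 5 - 11 = -6)
p(z) = 11
(p(j) + 121)²/(-9377) = (11 + 121)²/(-9377) = 132²*(-1/9377) = 17424*(-1/9377) = -17424/9377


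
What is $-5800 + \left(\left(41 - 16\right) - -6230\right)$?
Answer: $455$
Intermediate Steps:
$-5800 + \left(\left(41 - 16\right) - -6230\right) = -5800 + \left(\left(41 - 16\right) + 6230\right) = -5800 + \left(25 + 6230\right) = -5800 + 6255 = 455$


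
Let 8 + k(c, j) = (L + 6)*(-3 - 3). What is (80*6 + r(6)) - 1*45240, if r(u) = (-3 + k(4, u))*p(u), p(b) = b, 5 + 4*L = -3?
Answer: -44970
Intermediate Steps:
L = -2 (L = -5/4 + (¼)*(-3) = -5/4 - ¾ = -2)
k(c, j) = -32 (k(c, j) = -8 + (-2 + 6)*(-3 - 3) = -8 + 4*(-6) = -8 - 24 = -32)
r(u) = -35*u (r(u) = (-3 - 32)*u = -35*u)
(80*6 + r(6)) - 1*45240 = (80*6 - 35*6) - 1*45240 = (480 - 210) - 45240 = 270 - 45240 = -44970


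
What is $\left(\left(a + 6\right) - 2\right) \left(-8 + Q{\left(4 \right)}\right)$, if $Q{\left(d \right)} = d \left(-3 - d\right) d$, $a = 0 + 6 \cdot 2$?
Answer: $-1920$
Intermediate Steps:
$a = 12$ ($a = 0 + 12 = 12$)
$Q{\left(d \right)} = d^{2} \left(-3 - d\right)$
$\left(\left(a + 6\right) - 2\right) \left(-8 + Q{\left(4 \right)}\right) = \left(\left(12 + 6\right) - 2\right) \left(-8 + 4^{2} \left(-3 - 4\right)\right) = \left(18 - 2\right) \left(-8 + 16 \left(-3 - 4\right)\right) = 16 \left(-8 + 16 \left(-7\right)\right) = 16 \left(-8 - 112\right) = 16 \left(-120\right) = -1920$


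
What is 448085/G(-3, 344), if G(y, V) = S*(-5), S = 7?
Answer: -89617/7 ≈ -12802.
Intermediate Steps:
G(y, V) = -35 (G(y, V) = 7*(-5) = -35)
448085/G(-3, 344) = 448085/(-35) = 448085*(-1/35) = -89617/7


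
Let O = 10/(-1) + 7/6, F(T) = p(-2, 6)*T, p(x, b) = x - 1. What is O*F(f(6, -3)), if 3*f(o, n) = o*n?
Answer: -159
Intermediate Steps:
p(x, b) = -1 + x
f(o, n) = n*o/3 (f(o, n) = (o*n)/3 = (n*o)/3 = n*o/3)
F(T) = -3*T (F(T) = (-1 - 2)*T = -3*T)
O = -53/6 (O = 10*(-1) + 7*(⅙) = -10 + 7/6 = -53/6 ≈ -8.8333)
O*F(f(6, -3)) = -(-53)*(⅓)*(-3)*6/2 = -(-53)*(-6)/2 = -53/6*18 = -159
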